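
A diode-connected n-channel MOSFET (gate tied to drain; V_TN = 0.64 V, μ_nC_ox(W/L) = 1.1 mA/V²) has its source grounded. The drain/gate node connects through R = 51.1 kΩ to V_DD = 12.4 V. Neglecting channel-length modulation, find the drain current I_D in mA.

With gate tied to drain, V_GS = V_DS ≥ V_GS − V_TN, so the device is in saturation.
KCL at the drain: ½ k_n (V_GS − V_TN)² = (V_DD − V_GS)/R.
Let x = V_GS − 0.64. Then 28.1 x² + x − 11.76 = 0, giving x = 0.629 V (positive root), so V_GS = 1.27 V.
I_D = (V_DD − V_GS)/R = (12.4 − 1.27) / 51.1 = 0.218 mA.

I_D = 0.218 mA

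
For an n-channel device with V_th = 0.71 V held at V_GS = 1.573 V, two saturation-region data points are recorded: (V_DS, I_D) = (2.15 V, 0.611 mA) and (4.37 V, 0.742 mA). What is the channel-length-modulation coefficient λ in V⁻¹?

λ = 0.122 V⁻¹

With V_GS fixed, I_D ∝ (1 + λ V_DS) in saturation, so I_D2/I_D1 = (1 + λ V_DS2)/(1 + λ V_DS1).
0.742/0.611 = 1.214 = (1 + 4.37 λ)/(1 + 2.15 λ).
Solving: λ (I_D1 V_DS2 − I_D2 V_DS1) = I_D2 − I_D1, so λ = (0.742 − 0.611) / (0.611 × 4.37 − 0.742 × 2.15) = 0.131 / 1.07 = 0.122 V⁻¹.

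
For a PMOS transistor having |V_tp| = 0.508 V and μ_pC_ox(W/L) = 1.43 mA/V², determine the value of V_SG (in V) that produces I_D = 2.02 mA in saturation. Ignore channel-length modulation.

In saturation I_D = ½ k_p (V_SG − |V_tp|)², so V_SG − |V_tp| = √(2 I_D / k_p) = √(2 × 2.02 / 1.43) = 1.68 V.
V_SG = 0.508 + 1.68 = 2.19 V.

V_SG = 2.19 V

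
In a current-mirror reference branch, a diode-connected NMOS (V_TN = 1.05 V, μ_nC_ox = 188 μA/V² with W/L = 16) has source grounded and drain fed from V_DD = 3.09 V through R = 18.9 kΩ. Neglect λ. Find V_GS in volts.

V_GS = 1.30 V

With gate tied to drain, V_GS = V_DS ≥ V_GS − V_TN, so the device is in saturation.
k_n = μ_nC_ox · (W/L) = 3.008 mA/V².
KCL at the drain: ½ k_n (V_GS − V_TN)² = (V_DD − V_GS)/R.
Let x = V_GS − 1.05. Then 28.4 x² + x − 2.04 = 0, giving x = 0.251 V (positive root), so V_GS = 1.3 V.
I_D = (V_DD − V_GS)/R = (3.09 − 1.3) / 18.9 = 0.0947 mA.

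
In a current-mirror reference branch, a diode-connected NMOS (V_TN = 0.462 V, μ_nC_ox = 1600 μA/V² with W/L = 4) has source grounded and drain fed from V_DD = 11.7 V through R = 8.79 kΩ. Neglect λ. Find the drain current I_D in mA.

With gate tied to drain, V_GS = V_DS ≥ V_GS − V_TN, so the device is in saturation.
k_n = μ_nC_ox · (W/L) = 6.4 mA/V².
KCL at the drain: ½ k_n (V_GS − V_TN)² = (V_DD − V_GS)/R.
Let x = V_GS − 0.462. Then 28.1 x² + x − 11.24 = 0, giving x = 0.615 V (positive root), so V_GS = 1.08 V.
I_D = (V_DD − V_GS)/R = (11.7 − 1.08) / 8.79 = 1.21 mA.

I_D = 1.21 mA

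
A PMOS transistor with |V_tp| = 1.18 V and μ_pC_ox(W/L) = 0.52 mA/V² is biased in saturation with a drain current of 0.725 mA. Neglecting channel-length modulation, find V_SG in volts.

In saturation I_D = ½ k_p (V_SG − |V_tp|)², so V_SG − |V_tp| = √(2 I_D / k_p) = √(2 × 0.725 / 0.52) = 1.67 V.
V_SG = 1.18 + 1.67 = 2.85 V.

V_SG = 2.85 V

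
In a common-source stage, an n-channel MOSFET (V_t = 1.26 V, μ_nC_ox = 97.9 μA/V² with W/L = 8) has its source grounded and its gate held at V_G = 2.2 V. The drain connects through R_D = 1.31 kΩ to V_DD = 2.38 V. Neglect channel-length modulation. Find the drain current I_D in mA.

I_D = 0.346 mA

V_GS = V_G = 2.2 V, so V_ov = 2.2 − 1.26 = 0.94 V.
k_n = μ_nC_ox · (W/L) = 0.7832 mA/V².
Assume saturation: I_D = ½ k_n V_ov² = 0.5 × 0.7832 × 0.94² = 0.346 mA, giving V_DS = V_DD − I_D R_D = 2.38 − 0.346 × 1.31 = 1.93 V.
V_DS = 1.93 V ≥ V_ov = 0.94 V, confirming saturation.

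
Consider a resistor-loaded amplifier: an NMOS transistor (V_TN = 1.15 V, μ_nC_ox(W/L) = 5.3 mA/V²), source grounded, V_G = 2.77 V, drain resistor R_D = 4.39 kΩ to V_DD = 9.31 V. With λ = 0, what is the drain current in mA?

I_D = 2.06 mA

V_GS = V_G = 2.77 V, so V_ov = 2.77 − 1.15 = 1.62 V.
Assume saturation: I_D = ½ k_n V_ov² = 0.5 × 5.3 × 1.62² = 6.95 mA, giving V_DS = V_DD − I_D R_D = 9.31 − 6.95 × 4.39 = -21.2 V.
But -21.2 V < V_ov = 1.62 V, so the device is actually in triode.
In triode I_D = k_n[V_ov V_DS − ½ V_DS²] and I_D = (V_DD − V_DS)/R_D. Equating: 11.6 V_DS² − 38.69 V_DS + 9.31 = 0, giving V_DS = 0.261 V (the root below V_ov).
I_D = (9.31 − 0.261) / 4.39 = 2.06 mA.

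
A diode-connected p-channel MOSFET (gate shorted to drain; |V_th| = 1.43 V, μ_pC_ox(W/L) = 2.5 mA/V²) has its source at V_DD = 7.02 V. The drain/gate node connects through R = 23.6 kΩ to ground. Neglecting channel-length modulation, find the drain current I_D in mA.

I_D = 0.219 mA

With gate tied to drain, V_SG = V_SD ≥ V_SG − |V_th|, so the device is in saturation.
KCL at the drain: ½ k_p (V_SG − |V_th|)² = (V_DD − V_SG)/R.
Let x = V_SG − 1.43. Then 29.5 x² + x − 5.59 = 0, giving x = 0.419 V (positive root), so V_SG = 1.85 V.
I_D = (V_DD − V_SG)/R = (7.02 − 1.85) / 23.6 = 0.219 mA.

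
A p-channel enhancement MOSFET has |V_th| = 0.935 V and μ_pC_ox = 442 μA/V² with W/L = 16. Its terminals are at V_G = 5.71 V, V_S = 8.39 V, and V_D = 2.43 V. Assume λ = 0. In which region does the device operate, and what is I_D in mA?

V_SG = V_S − V_G = 8.39 − 5.71 = 2.68 V; V_SD = V_S − V_D = 8.39 − 2.43 = 5.96 V.
k_p = μ_pC_ox · (W/L) = 7.072 mA/V².
V_ov = V_SG − |V_th| = 2.68 − 0.935 = 1.75 V.
Since V_SD = 5.96 V ≥ V_ov = 1.75 V, the device is in saturation.
I_D = ½ k_p V_ov² = 0.5 × 7.072 × 1.75² = 10.8 mA.

Saturation; I_D = 10.8 mA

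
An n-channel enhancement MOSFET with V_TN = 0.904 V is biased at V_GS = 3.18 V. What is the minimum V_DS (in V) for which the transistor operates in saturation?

The boundary between triode and saturation is V_DS = V_GS − V_TN = V_ov.
V_ov = 3.18 − 0.904 = 2.28 V.

V_DS,sat = 2.28 V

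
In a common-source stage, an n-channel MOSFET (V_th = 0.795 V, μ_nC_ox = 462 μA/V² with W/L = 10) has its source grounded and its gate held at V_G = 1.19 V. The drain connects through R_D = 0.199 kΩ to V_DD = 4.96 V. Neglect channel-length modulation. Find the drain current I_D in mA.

V_GS = V_G = 1.19 V, so V_ov = 1.19 − 0.795 = 0.395 V.
k_n = μ_nC_ox · (W/L) = 4.62 mA/V².
Assume saturation: I_D = ½ k_n V_ov² = 0.5 × 4.62 × 0.395² = 0.36 mA, giving V_DS = V_DD − I_D R_D = 4.96 − 0.36 × 0.199 = 4.89 V.
V_DS = 4.89 V ≥ V_ov = 0.395 V, confirming saturation.

I_D = 0.360 mA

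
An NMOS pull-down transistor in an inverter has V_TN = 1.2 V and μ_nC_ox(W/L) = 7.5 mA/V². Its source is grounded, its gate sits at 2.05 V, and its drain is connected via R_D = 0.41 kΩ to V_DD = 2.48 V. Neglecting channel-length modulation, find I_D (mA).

I_D = 2.71 mA

V_GS = V_G = 2.05 V, so V_ov = 2.05 − 1.2 = 0.85 V.
Assume saturation: I_D = ½ k_n V_ov² = 0.5 × 7.5 × 0.85² = 2.71 mA, giving V_DS = V_DD − I_D R_D = 2.48 − 2.71 × 0.41 = 1.37 V.
V_DS = 1.37 V ≥ V_ov = 0.85 V, confirming saturation.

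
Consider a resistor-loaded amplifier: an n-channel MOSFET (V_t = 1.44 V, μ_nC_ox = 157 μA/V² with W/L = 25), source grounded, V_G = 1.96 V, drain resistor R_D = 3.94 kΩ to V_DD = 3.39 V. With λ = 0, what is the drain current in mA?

V_GS = V_G = 1.96 V, so V_ov = 1.96 − 1.44 = 0.52 V.
k_n = μ_nC_ox · (W/L) = 3.925 mA/V².
Assume saturation: I_D = ½ k_n V_ov² = 0.5 × 3.925 × 0.52² = 0.531 mA, giving V_DS = V_DD − I_D R_D = 3.39 − 0.531 × 3.94 = 1.3 V.
V_DS = 1.3 V ≥ V_ov = 0.52 V, confirming saturation.

I_D = 0.531 mA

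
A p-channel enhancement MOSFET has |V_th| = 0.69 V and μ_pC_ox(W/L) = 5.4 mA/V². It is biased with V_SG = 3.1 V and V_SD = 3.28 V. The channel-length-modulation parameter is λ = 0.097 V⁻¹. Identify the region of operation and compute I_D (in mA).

Saturation; I_D = 20.7 mA

V_ov = V_SG − |V_th| = 3.1 − 0.69 = 2.41 V.
Since V_SD = 3.28 V ≥ V_ov = 2.41 V, the device is in saturation.
I_D = ½ k_p V_ov² (1 + λ V_SD) = 0.5 × 5.4 × 2.41² × (1 + 0.097 × 3.28) = 20.7 mA.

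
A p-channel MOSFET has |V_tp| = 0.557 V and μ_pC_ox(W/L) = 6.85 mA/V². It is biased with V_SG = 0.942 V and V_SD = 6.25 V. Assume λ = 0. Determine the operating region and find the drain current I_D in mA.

V_ov = V_SG − |V_tp| = 0.942 − 0.557 = 0.385 V.
Since V_SD = 6.25 V ≥ V_ov = 0.385 V, the device is in saturation.
I_D = ½ k_p V_ov² = 0.5 × 6.85 × 0.385² = 0.508 mA.

Saturation; I_D = 0.508 mA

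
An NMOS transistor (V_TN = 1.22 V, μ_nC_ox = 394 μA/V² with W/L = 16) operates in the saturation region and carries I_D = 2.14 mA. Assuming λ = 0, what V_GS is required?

V_GS = 2.04 V

k_n = μ_nC_ox · (W/L) = 6.304 mA/V².
In saturation I_D = ½ k_n (V_GS − V_TN)², so V_GS − V_TN = √(2 I_D / k_n) = √(2 × 2.14 / 6.304) = 0.824 V.
V_GS = 1.22 + 0.824 = 2.04 V.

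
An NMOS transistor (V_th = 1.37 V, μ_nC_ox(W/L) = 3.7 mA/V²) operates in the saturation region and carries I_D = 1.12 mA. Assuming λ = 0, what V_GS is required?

V_GS = 2.15 V

In saturation I_D = ½ k_n (V_GS − V_th)², so V_GS − V_th = √(2 I_D / k_n) = √(2 × 1.12 / 3.7) = 0.778 V.
V_GS = 1.37 + 0.778 = 2.15 V.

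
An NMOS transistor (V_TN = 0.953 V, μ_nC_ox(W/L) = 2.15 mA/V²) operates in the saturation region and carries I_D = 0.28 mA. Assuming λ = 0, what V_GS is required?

V_GS = 1.46 V

In saturation I_D = ½ k_n (V_GS − V_TN)², so V_GS − V_TN = √(2 I_D / k_n) = √(2 × 0.28 / 2.15) = 0.51 V.
V_GS = 0.953 + 0.51 = 1.46 V.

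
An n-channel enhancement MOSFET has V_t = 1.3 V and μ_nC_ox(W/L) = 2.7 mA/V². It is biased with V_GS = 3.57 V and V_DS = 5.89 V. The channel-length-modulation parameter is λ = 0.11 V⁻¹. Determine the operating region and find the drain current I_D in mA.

V_ov = V_GS − V_t = 3.57 − 1.3 = 2.27 V.
Since V_DS = 5.89 V ≥ V_ov = 2.27 V, the device is in saturation.
I_D = ½ k_n V_ov² (1 + λ V_DS) = 0.5 × 2.7 × 2.27² × (1 + 0.11 × 5.89) = 11.5 mA.

Saturation; I_D = 11.5 mA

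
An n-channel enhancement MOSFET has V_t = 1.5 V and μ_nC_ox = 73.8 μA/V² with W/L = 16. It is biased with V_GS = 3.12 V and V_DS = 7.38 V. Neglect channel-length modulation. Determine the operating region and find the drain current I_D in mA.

k_n = μ_nC_ox · (W/L) = 1.181 mA/V².
V_ov = V_GS − V_t = 3.12 − 1.5 = 1.62 V.
Since V_DS = 7.38 V ≥ V_ov = 1.62 V, the device is in saturation.
I_D = ½ k_n V_ov² = 0.5 × 1.181 × 1.62² = 1.55 mA.

Saturation; I_D = 1.55 mA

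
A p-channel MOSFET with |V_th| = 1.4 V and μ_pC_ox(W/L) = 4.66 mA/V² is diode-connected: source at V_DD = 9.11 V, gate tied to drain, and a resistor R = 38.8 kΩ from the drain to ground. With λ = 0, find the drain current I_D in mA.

With gate tied to drain, V_SG = V_SD ≥ V_SG − |V_th|, so the device is in saturation.
KCL at the drain: ½ k_p (V_SG − |V_th|)² = (V_DD − V_SG)/R.
Let x = V_SG − 1.4. Then 90.4 x² + x − 7.71 = 0, giving x = 0.287 V (positive root), so V_SG = 1.69 V.
I_D = (V_DD − V_SG)/R = (9.11 − 1.69) / 38.8 = 0.191 mA.

I_D = 0.191 mA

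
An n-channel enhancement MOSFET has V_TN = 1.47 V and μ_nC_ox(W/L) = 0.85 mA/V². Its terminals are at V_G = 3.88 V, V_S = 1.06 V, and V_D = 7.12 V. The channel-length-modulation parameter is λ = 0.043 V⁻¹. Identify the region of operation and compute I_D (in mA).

Saturation; I_D = 0.976 mA

V_GS = V_G − V_S = 3.88 − 1.06 = 2.82 V; V_DS = V_D − V_S = 7.12 − 1.06 = 6.06 V.
V_ov = V_GS − V_TN = 2.82 − 1.47 = 1.35 V.
Since V_DS = 6.06 V ≥ V_ov = 1.35 V, the device is in saturation.
I_D = ½ k_n V_ov² (1 + λ V_DS) = 0.5 × 0.85 × 1.35² × (1 + 0.043 × 6.06) = 0.976 mA.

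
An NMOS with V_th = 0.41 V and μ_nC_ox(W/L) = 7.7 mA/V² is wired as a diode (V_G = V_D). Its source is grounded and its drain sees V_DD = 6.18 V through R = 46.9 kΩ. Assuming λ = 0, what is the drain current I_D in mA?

I_D = 0.119 mA

With gate tied to drain, V_GS = V_DS ≥ V_GS − V_th, so the device is in saturation.
KCL at the drain: ½ k_n (V_GS − V_th)² = (V_DD − V_GS)/R.
Let x = V_GS − 0.41. Then 181 x² + x − 5.77 = 0, giving x = 0.176 V (positive root), so V_GS = 0.586 V.
I_D = (V_DD − V_GS)/R = (6.18 − 0.586) / 46.9 = 0.119 mA.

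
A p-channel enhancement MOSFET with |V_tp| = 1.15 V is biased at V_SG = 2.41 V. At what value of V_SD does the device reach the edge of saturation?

The boundary between triode and saturation is V_SD = V_SG − |V_tp| = V_ov.
V_ov = 2.41 − 1.15 = 1.26 V.

V_SD,sat = 1.26 V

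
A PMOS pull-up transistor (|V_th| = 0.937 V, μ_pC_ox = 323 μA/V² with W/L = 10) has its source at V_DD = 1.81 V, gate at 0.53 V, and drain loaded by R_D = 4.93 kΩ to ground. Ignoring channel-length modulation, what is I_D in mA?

V_SG = V_DD − V_G = 1.81 − 0.53 = 1.28 V, so V_ov = 1.28 − 0.937 = 0.343 V.
k_p = μ_pC_ox · (W/L) = 3.23 mA/V².
Assume saturation: I_D = ½ k_p V_ov² = 0.5 × 3.23 × 0.343² = 0.19 mA, giving V_SD = V_DD − I_D R_D = 1.81 − 0.19 × 4.93 = 0.873 V.
V_SD = 0.873 V ≥ V_ov = 0.343 V, confirming saturation.

I_D = 0.190 mA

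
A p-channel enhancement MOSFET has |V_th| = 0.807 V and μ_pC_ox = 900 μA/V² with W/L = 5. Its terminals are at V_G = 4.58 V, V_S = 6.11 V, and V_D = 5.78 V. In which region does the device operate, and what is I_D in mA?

V_SG = V_S − V_G = 6.11 − 4.58 = 1.53 V; V_SD = V_S − V_D = 6.11 − 5.78 = 0.33 V.
k_p = μ_pC_ox · (W/L) = 4.5 mA/V².
V_ov = V_SG − |V_th| = 1.53 − 0.807 = 0.723 V.
Since V_SD = 0.33 V < V_ov = 0.723 V, the device is in the triode region.
I_D = k_p [V_ov · V_SD − ½ V_SD²] = 4.5 × [0.723 × 0.33 − 0.5 × 0.33²] = 0.829 mA.

Triode; I_D = 0.829 mA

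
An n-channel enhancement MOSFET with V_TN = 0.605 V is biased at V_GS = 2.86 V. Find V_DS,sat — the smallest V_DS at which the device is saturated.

The boundary between triode and saturation is V_DS = V_GS − V_TN = V_ov.
V_ov = 2.86 − 0.605 = 2.25 V.

V_DS,sat = 2.25 V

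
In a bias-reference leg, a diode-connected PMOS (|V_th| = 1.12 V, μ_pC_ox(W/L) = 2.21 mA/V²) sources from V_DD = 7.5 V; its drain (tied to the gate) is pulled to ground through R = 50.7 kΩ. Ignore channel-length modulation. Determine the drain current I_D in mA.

With gate tied to drain, V_SG = V_SD ≥ V_SG − |V_th|, so the device is in saturation.
KCL at the drain: ½ k_p (V_SG − |V_th|)² = (V_DD − V_SG)/R.
Let x = V_SG − 1.12. Then 56 x² + x − 6.38 = 0, giving x = 0.329 V (positive root), so V_SG = 1.45 V.
I_D = (V_DD − V_SG)/R = (7.5 − 1.45) / 50.7 = 0.119 mA.

I_D = 0.119 mA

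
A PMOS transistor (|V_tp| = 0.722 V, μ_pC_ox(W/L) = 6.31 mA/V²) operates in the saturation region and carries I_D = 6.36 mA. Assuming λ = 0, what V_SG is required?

In saturation I_D = ½ k_p (V_SG − |V_tp|)², so V_SG − |V_tp| = √(2 I_D / k_p) = √(2 × 6.36 / 6.31) = 1.42 V.
V_SG = 0.722 + 1.42 = 2.14 V.

V_SG = 2.14 V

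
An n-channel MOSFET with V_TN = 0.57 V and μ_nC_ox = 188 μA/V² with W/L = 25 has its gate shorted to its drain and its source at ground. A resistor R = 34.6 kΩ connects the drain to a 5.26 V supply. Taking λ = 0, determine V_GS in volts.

V_GS = 0.804 V

With gate tied to drain, V_GS = V_DS ≥ V_GS − V_TN, so the device is in saturation.
k_n = μ_nC_ox · (W/L) = 4.7 mA/V².
KCL at the drain: ½ k_n (V_GS − V_TN)² = (V_DD − V_GS)/R.
Let x = V_GS − 0.57. Then 81.3 x² + x − 4.69 = 0, giving x = 0.234 V (positive root), so V_GS = 0.804 V.
I_D = (V_DD − V_GS)/R = (5.26 − 0.804) / 34.6 = 0.129 mA.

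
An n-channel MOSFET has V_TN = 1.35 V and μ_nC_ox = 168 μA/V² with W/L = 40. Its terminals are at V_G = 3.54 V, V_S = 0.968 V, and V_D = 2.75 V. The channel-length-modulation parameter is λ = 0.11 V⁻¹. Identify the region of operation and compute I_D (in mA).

Saturation; I_D = 6.00 mA

V_GS = V_G − V_S = 3.54 − 0.968 = 2.57 V; V_DS = V_D − V_S = 2.75 − 0.968 = 1.78 V.
k_n = μ_nC_ox · (W/L) = 6.72 mA/V².
V_ov = V_GS − V_TN = 2.57 − 1.35 = 1.22 V.
Since V_DS = 1.78 V ≥ V_ov = 1.22 V, the device is in saturation.
I_D = ½ k_n V_ov² (1 + λ V_DS) = 0.5 × 6.72 × 1.22² × (1 + 0.11 × 1.78) = 6 mA.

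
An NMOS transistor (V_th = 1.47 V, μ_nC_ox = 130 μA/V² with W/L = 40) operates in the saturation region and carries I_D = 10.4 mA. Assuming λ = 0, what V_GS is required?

V_GS = 3.47 V

k_n = μ_nC_ox · (W/L) = 5.2 mA/V².
In saturation I_D = ½ k_n (V_GS − V_th)², so V_GS − V_th = √(2 I_D / k_n) = √(2 × 10.4 / 5.2) = 2 V.
V_GS = 1.47 + 2 = 3.47 V.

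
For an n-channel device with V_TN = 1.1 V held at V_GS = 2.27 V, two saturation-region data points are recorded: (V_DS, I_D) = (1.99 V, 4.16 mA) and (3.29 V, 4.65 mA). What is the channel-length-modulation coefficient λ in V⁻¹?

With V_GS fixed, I_D ∝ (1 + λ V_DS) in saturation, so I_D2/I_D1 = (1 + λ V_DS2)/(1 + λ V_DS1).
4.65/4.16 = 1.118 = (1 + 3.29 λ)/(1 + 1.99 λ).
Solving: λ (I_D1 V_DS2 − I_D2 V_DS1) = I_D2 − I_D1, so λ = (4.65 − 4.16) / (4.16 × 3.29 − 4.65 × 1.99) = 0.49 / 4.43 = 0.111 V⁻¹.

λ = 0.111 V⁻¹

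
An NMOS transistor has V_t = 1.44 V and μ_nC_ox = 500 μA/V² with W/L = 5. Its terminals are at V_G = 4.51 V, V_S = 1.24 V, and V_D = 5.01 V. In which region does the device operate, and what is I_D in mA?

Saturation; I_D = 4.19 mA

V_GS = V_G − V_S = 4.51 − 1.24 = 3.27 V; V_DS = V_D − V_S = 5.01 − 1.24 = 3.77 V.
k_n = μ_nC_ox · (W/L) = 2.5 mA/V².
V_ov = V_GS − V_t = 3.27 − 1.44 = 1.83 V.
Since V_DS = 3.77 V ≥ V_ov = 1.83 V, the device is in saturation.
I_D = ½ k_n V_ov² = 0.5 × 2.5 × 1.83² = 4.19 mA.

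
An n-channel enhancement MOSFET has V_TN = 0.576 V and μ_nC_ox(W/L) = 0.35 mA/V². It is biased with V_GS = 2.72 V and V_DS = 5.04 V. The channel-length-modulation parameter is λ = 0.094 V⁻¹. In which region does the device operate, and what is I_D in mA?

Saturation; I_D = 1.19 mA

V_ov = V_GS − V_TN = 2.72 − 0.576 = 2.14 V.
Since V_DS = 5.04 V ≥ V_ov = 2.14 V, the device is in saturation.
I_D = ½ k_n V_ov² (1 + λ V_DS) = 0.5 × 0.35 × 2.14² × (1 + 0.094 × 5.04) = 1.19 mA.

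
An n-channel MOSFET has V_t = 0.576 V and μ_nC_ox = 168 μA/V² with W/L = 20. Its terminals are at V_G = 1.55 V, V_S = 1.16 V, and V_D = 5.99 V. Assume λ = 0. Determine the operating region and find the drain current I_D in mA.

V_GS = V_G − V_S = 1.55 − 1.16 = 0.39 V; V_DS = V_D − V_S = 5.99 − 1.16 = 4.83 V.
V_GS = 0.39 V < V_t = 0.576 V, so the transistor is in cutoff.

Cutoff; I_D = 0 mA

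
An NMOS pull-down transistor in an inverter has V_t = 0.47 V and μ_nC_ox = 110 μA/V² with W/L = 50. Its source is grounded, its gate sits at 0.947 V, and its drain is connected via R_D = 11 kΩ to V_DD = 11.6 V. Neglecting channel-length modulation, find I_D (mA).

V_GS = V_G = 0.947 V, so V_ov = 0.947 − 0.47 = 0.477 V.
k_n = μ_nC_ox · (W/L) = 5.5 mA/V².
Assume saturation: I_D = ½ k_n V_ov² = 0.5 × 5.5 × 0.477² = 0.626 mA, giving V_DS = V_DD − I_D R_D = 11.6 − 0.626 × 11 = 4.72 V.
V_DS = 4.72 V ≥ V_ov = 0.477 V, confirming saturation.

I_D = 0.626 mA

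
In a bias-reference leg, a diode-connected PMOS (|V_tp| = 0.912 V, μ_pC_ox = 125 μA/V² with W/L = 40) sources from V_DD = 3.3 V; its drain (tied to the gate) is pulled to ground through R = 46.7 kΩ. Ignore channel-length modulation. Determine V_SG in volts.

With gate tied to drain, V_SG = V_SD ≥ V_SG − |V_tp|, so the device is in saturation.
k_p = μ_pC_ox · (W/L) = 5 mA/V².
KCL at the drain: ½ k_p (V_SG − |V_tp|)² = (V_DD − V_SG)/R.
Let x = V_SG − 0.912. Then 117 x² + x − 2.388 = 0, giving x = 0.139 V (positive root), so V_SG = 1.05 V.
I_D = (V_DD − V_SG)/R = (3.3 − 1.05) / 46.7 = 0.0482 mA.

V_SG = 1.05 V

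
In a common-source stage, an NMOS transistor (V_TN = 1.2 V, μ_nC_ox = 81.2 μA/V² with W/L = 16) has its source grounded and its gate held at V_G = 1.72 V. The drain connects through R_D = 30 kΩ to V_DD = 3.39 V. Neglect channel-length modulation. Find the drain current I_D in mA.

V_GS = V_G = 1.72 V, so V_ov = 1.72 − 1.2 = 0.52 V.
k_n = μ_nC_ox · (W/L) = 1.299 mA/V².
Assume saturation: I_D = ½ k_n V_ov² = 0.5 × 1.299 × 0.52² = 0.176 mA, giving V_DS = V_DD − I_D R_D = 3.39 − 0.176 × 30 = -1.88 V.
But -1.88 V < V_ov = 0.52 V, so the device is actually in triode.
In triode I_D = k_n[V_ov V_DS − ½ V_DS²] and I_D = (V_DD − V_DS)/R_D. Equating: 19.5 V_DS² − 21.27 V_DS + 3.39 = 0, giving V_DS = 0.194 V (the root below V_ov).
I_D = (3.39 − 0.194) / 30 = 0.107 mA.

I_D = 0.107 mA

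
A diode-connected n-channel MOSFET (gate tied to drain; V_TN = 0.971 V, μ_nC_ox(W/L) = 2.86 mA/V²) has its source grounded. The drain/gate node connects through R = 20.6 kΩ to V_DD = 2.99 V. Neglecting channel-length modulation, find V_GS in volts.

With gate tied to drain, V_GS = V_DS ≥ V_GS − V_TN, so the device is in saturation.
KCL at the drain: ½ k_n (V_GS − V_TN)² = (V_DD − V_GS)/R.
Let x = V_GS − 0.971. Then 29.5 x² + x − 2.019 = 0, giving x = 0.245 V (positive root), so V_GS = 1.22 V.
I_D = (V_DD − V_GS)/R = (2.99 − 1.22) / 20.6 = 0.0861 mA.

V_GS = 1.22 V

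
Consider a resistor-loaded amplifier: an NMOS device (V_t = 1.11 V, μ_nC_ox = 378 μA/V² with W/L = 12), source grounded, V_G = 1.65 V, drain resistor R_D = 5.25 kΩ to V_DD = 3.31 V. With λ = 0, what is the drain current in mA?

I_D = 0.567 mA

V_GS = V_G = 1.65 V, so V_ov = 1.65 − 1.11 = 0.54 V.
k_n = μ_nC_ox · (W/L) = 4.536 mA/V².
Assume saturation: I_D = ½ k_n V_ov² = 0.5 × 4.536 × 0.54² = 0.661 mA, giving V_DS = V_DD − I_D R_D = 3.31 − 0.661 × 5.25 = -0.162 V.
But -0.162 V < V_ov = 0.54 V, so the device is actually in triode.
In triode I_D = k_n[V_ov V_DS − ½ V_DS²] and I_D = (V_DD − V_DS)/R_D. Equating: 11.9 V_DS² − 13.86 V_DS + 3.31 = 0, giving V_DS = 0.336 V (the root below V_ov).
I_D = (3.31 − 0.336) / 5.25 = 0.567 mA.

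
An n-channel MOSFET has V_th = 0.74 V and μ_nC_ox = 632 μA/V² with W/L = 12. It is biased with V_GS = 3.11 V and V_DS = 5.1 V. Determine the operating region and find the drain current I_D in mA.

Saturation; I_D = 21.3 mA

k_n = μ_nC_ox · (W/L) = 7.584 mA/V².
V_ov = V_GS − V_th = 3.11 − 0.74 = 2.37 V.
Since V_DS = 5.1 V ≥ V_ov = 2.37 V, the device is in saturation.
I_D = ½ k_n V_ov² = 0.5 × 7.584 × 2.37² = 21.3 mA.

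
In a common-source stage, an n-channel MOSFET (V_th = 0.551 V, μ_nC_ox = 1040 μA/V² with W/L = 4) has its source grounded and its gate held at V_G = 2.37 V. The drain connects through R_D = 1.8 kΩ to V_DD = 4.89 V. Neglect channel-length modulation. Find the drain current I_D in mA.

I_D = 2.51 mA

V_GS = V_G = 2.37 V, so V_ov = 2.37 − 0.551 = 1.82 V.
k_n = μ_nC_ox · (W/L) = 4.16 mA/V².
Assume saturation: I_D = ½ k_n V_ov² = 0.5 × 4.16 × 1.82² = 6.88 mA, giving V_DS = V_DD − I_D R_D = 4.89 − 6.88 × 1.8 = -7.5 V.
But -7.5 V < V_ov = 1.82 V, so the device is actually in triode.
In triode I_D = k_n[V_ov V_DS − ½ V_DS²] and I_D = (V_DD − V_DS)/R_D. Equating: 3.74 V_DS² − 14.62 V_DS + 4.89 = 0, giving V_DS = 0.369 V (the root below V_ov).
I_D = (4.89 − 0.369) / 1.8 = 2.51 mA.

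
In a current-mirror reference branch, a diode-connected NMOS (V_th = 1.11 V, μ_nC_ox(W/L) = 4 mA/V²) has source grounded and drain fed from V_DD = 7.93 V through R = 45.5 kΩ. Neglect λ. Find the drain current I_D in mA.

I_D = 0.144 mA

With gate tied to drain, V_GS = V_DS ≥ V_GS − V_th, so the device is in saturation.
KCL at the drain: ½ k_n (V_GS − V_th)² = (V_DD − V_GS)/R.
Let x = V_GS − 1.11. Then 91 x² + x − 6.82 = 0, giving x = 0.268 V (positive root), so V_GS = 1.38 V.
I_D = (V_DD − V_GS)/R = (7.93 − 1.38) / 45.5 = 0.144 mA.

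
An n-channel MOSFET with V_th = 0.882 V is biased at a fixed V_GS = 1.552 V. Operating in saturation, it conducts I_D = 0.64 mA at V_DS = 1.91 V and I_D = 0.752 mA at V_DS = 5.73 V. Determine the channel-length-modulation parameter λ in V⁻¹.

λ = 0.0502 V⁻¹

With V_GS fixed, I_D ∝ (1 + λ V_DS) in saturation, so I_D2/I_D1 = (1 + λ V_DS2)/(1 + λ V_DS1).
0.752/0.64 = 1.175 = (1 + 5.73 λ)/(1 + 1.91 λ).
Solving: λ (I_D1 V_DS2 − I_D2 V_DS1) = I_D2 − I_D1, so λ = (0.752 − 0.64) / (0.64 × 5.73 − 0.752 × 1.91) = 0.112 / 2.23 = 0.0502 V⁻¹.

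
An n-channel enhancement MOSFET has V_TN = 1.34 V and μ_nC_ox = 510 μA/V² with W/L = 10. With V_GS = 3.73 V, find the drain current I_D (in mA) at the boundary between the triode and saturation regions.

At the boundary V_DS = V_ov = V_GS − V_TN = 3.73 − 1.34 = 2.39 V.
k_n = μ_nC_ox · (W/L) = 5.1 mA/V².
I_D = ½ k_n V_ov² = 0.5 × 5.1 × 2.39² = 14.6 mA.

I_D = 14.6 mA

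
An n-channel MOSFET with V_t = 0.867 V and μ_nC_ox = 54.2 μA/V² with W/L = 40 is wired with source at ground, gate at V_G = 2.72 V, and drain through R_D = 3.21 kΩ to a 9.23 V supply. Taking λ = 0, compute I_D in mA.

I_D = 2.61 mA

V_GS = V_G = 2.72 V, so V_ov = 2.72 − 0.867 = 1.85 V.
k_n = μ_nC_ox · (W/L) = 2.168 mA/V².
Assume saturation: I_D = ½ k_n V_ov² = 0.5 × 2.168 × 1.85² = 3.72 mA, giving V_DS = V_DD − I_D R_D = 9.23 − 3.72 × 3.21 = -2.72 V.
But -2.72 V < V_ov = 1.85 V, so the device is actually in triode.
In triode I_D = k_n[V_ov V_DS − ½ V_DS²] and I_D = (V_DD − V_DS)/R_D. Equating: 3.48 V_DS² − 13.9 V_DS + 9.23 = 0, giving V_DS = 0.842 V (the root below V_ov).
I_D = (9.23 − 0.842) / 3.21 = 2.61 mA.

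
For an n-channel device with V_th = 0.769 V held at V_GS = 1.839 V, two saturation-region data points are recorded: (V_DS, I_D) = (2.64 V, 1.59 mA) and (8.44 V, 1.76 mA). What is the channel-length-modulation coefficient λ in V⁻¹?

λ = 0.0194 V⁻¹

With V_GS fixed, I_D ∝ (1 + λ V_DS) in saturation, so I_D2/I_D1 = (1 + λ V_DS2)/(1 + λ V_DS1).
1.76/1.59 = 1.107 = (1 + 8.44 λ)/(1 + 2.64 λ).
Solving: λ (I_D1 V_DS2 − I_D2 V_DS1) = I_D2 − I_D1, so λ = (1.76 − 1.59) / (1.59 × 8.44 − 1.76 × 2.64) = 0.17 / 8.77 = 0.0194 V⁻¹.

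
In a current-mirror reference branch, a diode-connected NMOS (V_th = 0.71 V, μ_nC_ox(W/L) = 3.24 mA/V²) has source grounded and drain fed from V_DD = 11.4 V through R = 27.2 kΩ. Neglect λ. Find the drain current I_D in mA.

I_D = 0.375 mA

With gate tied to drain, V_GS = V_DS ≥ V_GS − V_th, so the device is in saturation.
KCL at the drain: ½ k_n (V_GS − V_th)² = (V_DD − V_GS)/R.
Let x = V_GS − 0.71. Then 44.1 x² + x − 10.69 = 0, giving x = 0.481 V (positive root), so V_GS = 1.19 V.
I_D = (V_DD − V_GS)/R = (11.4 − 1.19) / 27.2 = 0.375 mA.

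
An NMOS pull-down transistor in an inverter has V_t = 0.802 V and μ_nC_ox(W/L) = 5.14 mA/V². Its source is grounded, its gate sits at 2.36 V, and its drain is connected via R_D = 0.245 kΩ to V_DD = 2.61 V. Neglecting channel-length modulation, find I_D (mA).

V_GS = V_G = 2.36 V, so V_ov = 2.36 − 0.802 = 1.56 V.
Assume saturation: I_D = ½ k_n V_ov² = 0.5 × 5.14 × 1.56² = 6.24 mA, giving V_DS = V_DD − I_D R_D = 2.61 − 6.24 × 0.245 = 1.08 V.
But 1.08 V < V_ov = 1.56 V, so the device is actually in triode.
In triode I_D = k_n[V_ov V_DS − ½ V_DS²] and I_D = (V_DD − V_DS)/R_D. Equating: 0.63 V_DS² − 2.962 V_DS + 2.61 = 0, giving V_DS = 1.17 V (the root below V_ov).
I_D = (2.61 − 1.17) / 0.245 = 5.86 mA.

I_D = 5.86 mA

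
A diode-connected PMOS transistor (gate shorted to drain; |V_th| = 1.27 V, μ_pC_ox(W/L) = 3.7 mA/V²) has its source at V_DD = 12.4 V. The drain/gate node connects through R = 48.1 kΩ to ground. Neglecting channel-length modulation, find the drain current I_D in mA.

With gate tied to drain, V_SG = V_SD ≥ V_SG − |V_th|, so the device is in saturation.
KCL at the drain: ½ k_p (V_SG − |V_th|)² = (V_DD − V_SG)/R.
Let x = V_SG − 1.27. Then 89 x² + x − 11.13 = 0, giving x = 0.348 V (positive root), so V_SG = 1.62 V.
I_D = (V_DD − V_SG)/R = (12.4 − 1.62) / 48.1 = 0.224 mA.

I_D = 0.224 mA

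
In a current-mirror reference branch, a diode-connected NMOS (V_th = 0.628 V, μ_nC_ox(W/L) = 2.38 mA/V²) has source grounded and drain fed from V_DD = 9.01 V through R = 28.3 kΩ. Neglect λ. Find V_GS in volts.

With gate tied to drain, V_GS = V_DS ≥ V_GS − V_th, so the device is in saturation.
KCL at the drain: ½ k_n (V_GS − V_th)² = (V_DD − V_GS)/R.
Let x = V_GS − 0.628. Then 33.7 x² + x − 8.382 = 0, giving x = 0.484 V (positive root), so V_GS = 1.11 V.
I_D = (V_DD − V_GS)/R = (9.01 − 1.11) / 28.3 = 0.279 mA.

V_GS = 1.11 V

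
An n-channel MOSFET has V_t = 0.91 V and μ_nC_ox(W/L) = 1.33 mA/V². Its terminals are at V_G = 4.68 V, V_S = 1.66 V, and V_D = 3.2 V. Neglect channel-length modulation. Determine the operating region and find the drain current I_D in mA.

V_GS = V_G − V_S = 4.68 − 1.66 = 3.02 V; V_DS = V_D − V_S = 3.2 − 1.66 = 1.54 V.
V_ov = V_GS − V_t = 3.02 − 0.91 = 2.11 V.
Since V_DS = 1.54 V < V_ov = 2.11 V, the device is in the triode region.
I_D = k_n [V_ov · V_DS − ½ V_DS²] = 1.33 × [2.11 × 1.54 − 0.5 × 1.54²] = 2.74 mA.

Triode; I_D = 2.74 mA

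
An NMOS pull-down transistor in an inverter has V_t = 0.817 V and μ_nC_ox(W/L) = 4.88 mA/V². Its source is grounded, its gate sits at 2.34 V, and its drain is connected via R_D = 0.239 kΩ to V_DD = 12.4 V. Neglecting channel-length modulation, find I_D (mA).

V_GS = V_G = 2.34 V, so V_ov = 2.34 − 0.817 = 1.52 V.
Assume saturation: I_D = ½ k_n V_ov² = 0.5 × 4.88 × 1.52² = 5.66 mA, giving V_DS = V_DD − I_D R_D = 12.4 − 5.66 × 0.239 = 11 V.
V_DS = 11 V ≥ V_ov = 1.52 V, confirming saturation.

I_D = 5.66 mA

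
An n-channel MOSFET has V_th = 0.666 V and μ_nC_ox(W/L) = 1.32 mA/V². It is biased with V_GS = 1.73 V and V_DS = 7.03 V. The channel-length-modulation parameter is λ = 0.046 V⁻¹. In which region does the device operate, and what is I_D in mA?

V_ov = V_GS − V_th = 1.73 − 0.666 = 1.06 V.
Since V_DS = 7.03 V ≥ V_ov = 1.06 V, the device is in saturation.
I_D = ½ k_n V_ov² (1 + λ V_DS) = 0.5 × 1.32 × 1.06² × (1 + 0.046 × 7.03) = 0.989 mA.

Saturation; I_D = 0.989 mA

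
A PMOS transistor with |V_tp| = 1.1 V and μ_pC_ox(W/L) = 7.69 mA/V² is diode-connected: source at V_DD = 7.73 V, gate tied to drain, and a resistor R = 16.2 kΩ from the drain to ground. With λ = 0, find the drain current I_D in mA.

With gate tied to drain, V_SG = V_SD ≥ V_SG − |V_tp|, so the device is in saturation.
KCL at the drain: ½ k_p (V_SG − |V_tp|)² = (V_DD − V_SG)/R.
Let x = V_SG − 1.1. Then 62.3 x² + x − 6.63 = 0, giving x = 0.318 V (positive root), so V_SG = 1.42 V.
I_D = (V_DD − V_SG)/R = (7.73 − 1.42) / 16.2 = 0.39 mA.

I_D = 0.390 mA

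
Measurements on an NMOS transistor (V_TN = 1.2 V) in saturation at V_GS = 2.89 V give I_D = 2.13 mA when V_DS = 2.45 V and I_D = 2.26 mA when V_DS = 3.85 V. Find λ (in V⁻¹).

With V_GS fixed, I_D ∝ (1 + λ V_DS) in saturation, so I_D2/I_D1 = (1 + λ V_DS2)/(1 + λ V_DS1).
2.26/2.13 = 1.061 = (1 + 3.85 λ)/(1 + 2.45 λ).
Solving: λ (I_D1 V_DS2 − I_D2 V_DS1) = I_D2 − I_D1, so λ = (2.26 − 2.13) / (2.13 × 3.85 − 2.26 × 2.45) = 0.13 / 2.66 = 0.0488 V⁻¹.

λ = 0.0488 V⁻¹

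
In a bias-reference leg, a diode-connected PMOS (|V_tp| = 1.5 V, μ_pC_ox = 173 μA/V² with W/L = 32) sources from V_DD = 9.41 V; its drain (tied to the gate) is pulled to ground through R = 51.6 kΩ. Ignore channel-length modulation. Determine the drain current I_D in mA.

I_D = 0.149 mA

With gate tied to drain, V_SG = V_SD ≥ V_SG − |V_tp|, so the device is in saturation.
k_p = μ_pC_ox · (W/L) = 5.536 mA/V².
KCL at the drain: ½ k_p (V_SG − |V_tp|)² = (V_DD − V_SG)/R.
Let x = V_SG − 1.5. Then 143 x² + x − 7.91 = 0, giving x = 0.232 V (positive root), so V_SG = 1.73 V.
I_D = (V_DD − V_SG)/R = (9.41 − 1.73) / 51.6 = 0.149 mA.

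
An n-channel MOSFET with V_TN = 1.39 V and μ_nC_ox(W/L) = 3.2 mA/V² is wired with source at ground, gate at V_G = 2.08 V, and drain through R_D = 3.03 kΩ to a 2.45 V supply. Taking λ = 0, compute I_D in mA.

V_GS = V_G = 2.08 V, so V_ov = 2.08 − 1.39 = 0.69 V.
Assume saturation: I_D = ½ k_n V_ov² = 0.5 × 3.2 × 0.69² = 0.762 mA, giving V_DS = V_DD − I_D R_D = 2.45 − 0.762 × 3.03 = 0.142 V.
But 0.142 V < V_ov = 0.69 V, so the device is actually in triode.
In triode I_D = k_n[V_ov V_DS − ½ V_DS²] and I_D = (V_DD − V_DS)/R_D. Equating: 4.85 V_DS² − 7.69 V_DS + 2.45 = 0, giving V_DS = 0.441 V (the root below V_ov).
I_D = (2.45 − 0.441) / 3.03 = 0.663 mA.

I_D = 0.663 mA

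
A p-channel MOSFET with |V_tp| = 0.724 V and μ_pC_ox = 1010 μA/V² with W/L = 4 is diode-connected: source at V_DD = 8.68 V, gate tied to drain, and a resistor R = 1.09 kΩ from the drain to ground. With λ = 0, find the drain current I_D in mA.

I_D = 5.75 mA

With gate tied to drain, V_SG = V_SD ≥ V_SG − |V_tp|, so the device is in saturation.
k_p = μ_pC_ox · (W/L) = 4.04 mA/V².
KCL at the drain: ½ k_p (V_SG − |V_tp|)² = (V_DD − V_SG)/R.
Let x = V_SG − 0.724. Then 2.2 x² + x − 7.956 = 0, giving x = 1.69 V (positive root), so V_SG = 2.41 V.
I_D = (V_DD − V_SG)/R = (8.68 − 2.41) / 1.09 = 5.75 mA.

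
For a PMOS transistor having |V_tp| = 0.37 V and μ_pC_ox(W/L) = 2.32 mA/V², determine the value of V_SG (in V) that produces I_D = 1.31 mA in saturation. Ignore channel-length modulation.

In saturation I_D = ½ k_p (V_SG − |V_tp|)², so V_SG − |V_tp| = √(2 I_D / k_p) = √(2 × 1.31 / 2.32) = 1.06 V.
V_SG = 0.37 + 1.06 = 1.43 V.

V_SG = 1.43 V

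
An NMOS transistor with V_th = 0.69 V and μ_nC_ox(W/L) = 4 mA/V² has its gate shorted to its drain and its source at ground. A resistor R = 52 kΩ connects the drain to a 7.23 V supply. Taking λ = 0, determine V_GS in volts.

V_GS = 0.936 V

With gate tied to drain, V_GS = V_DS ≥ V_GS − V_th, so the device is in saturation.
KCL at the drain: ½ k_n (V_GS − V_th)² = (V_DD − V_GS)/R.
Let x = V_GS − 0.69. Then 104 x² + x − 6.54 = 0, giving x = 0.246 V (positive root), so V_GS = 0.936 V.
I_D = (V_DD − V_GS)/R = (7.23 − 0.936) / 52 = 0.121 mA.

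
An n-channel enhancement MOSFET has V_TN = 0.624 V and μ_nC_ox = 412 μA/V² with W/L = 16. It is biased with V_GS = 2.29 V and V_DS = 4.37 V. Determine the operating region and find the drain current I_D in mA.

Saturation; I_D = 9.15 mA

k_n = μ_nC_ox · (W/L) = 6.592 mA/V².
V_ov = V_GS − V_TN = 2.29 − 0.624 = 1.67 V.
Since V_DS = 4.37 V ≥ V_ov = 1.67 V, the device is in saturation.
I_D = ½ k_n V_ov² = 0.5 × 6.592 × 1.67² = 9.15 mA.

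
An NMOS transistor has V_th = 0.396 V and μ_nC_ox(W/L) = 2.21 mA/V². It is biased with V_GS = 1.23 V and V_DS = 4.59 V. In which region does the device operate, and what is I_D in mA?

Saturation; I_D = 0.769 mA

V_ov = V_GS − V_th = 1.23 − 0.396 = 0.834 V.
Since V_DS = 4.59 V ≥ V_ov = 0.834 V, the device is in saturation.
I_D = ½ k_n V_ov² = 0.5 × 2.21 × 0.834² = 0.769 mA.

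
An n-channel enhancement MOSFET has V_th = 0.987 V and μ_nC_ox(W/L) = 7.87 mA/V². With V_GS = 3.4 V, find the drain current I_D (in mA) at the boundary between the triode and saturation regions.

At the boundary V_DS = V_ov = V_GS − V_th = 3.4 − 0.987 = 2.41 V.
I_D = ½ k_n V_ov² = 0.5 × 7.87 × 2.41² = 22.9 mA.

I_D = 22.9 mA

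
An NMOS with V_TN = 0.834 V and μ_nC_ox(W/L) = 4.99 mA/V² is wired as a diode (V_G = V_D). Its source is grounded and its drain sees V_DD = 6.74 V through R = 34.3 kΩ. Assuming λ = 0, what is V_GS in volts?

V_GS = 1.09 V

With gate tied to drain, V_GS = V_DS ≥ V_GS − V_TN, so the device is in saturation.
KCL at the drain: ½ k_n (V_GS − V_TN)² = (V_DD − V_GS)/R.
Let x = V_GS − 0.834. Then 85.6 x² + x − 5.906 = 0, giving x = 0.257 V (positive root), so V_GS = 1.09 V.
I_D = (V_DD − V_GS)/R = (6.74 − 1.09) / 34.3 = 0.165 mA.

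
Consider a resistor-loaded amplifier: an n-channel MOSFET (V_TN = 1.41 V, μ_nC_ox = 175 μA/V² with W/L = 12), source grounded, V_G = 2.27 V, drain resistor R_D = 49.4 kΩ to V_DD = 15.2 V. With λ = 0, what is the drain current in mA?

V_GS = V_G = 2.27 V, so V_ov = 2.27 − 1.41 = 0.86 V.
k_n = μ_nC_ox · (W/L) = 2.1 mA/V².
Assume saturation: I_D = ½ k_n V_ov² = 0.5 × 2.1 × 0.86² = 0.777 mA, giving V_DS = V_DD − I_D R_D = 15.2 − 0.777 × 49.4 = -23.2 V.
But -23.2 V < V_ov = 0.86 V, so the device is actually in triode.
In triode I_D = k_n[V_ov V_DS − ½ V_DS²] and I_D = (V_DD − V_DS)/R_D. Equating: 51.9 V_DS² − 90.22 V_DS + 15.2 = 0, giving V_DS = 0.189 V (the root below V_ov).
I_D = (15.2 − 0.189) / 49.4 = 0.304 mA.

I_D = 0.304 mA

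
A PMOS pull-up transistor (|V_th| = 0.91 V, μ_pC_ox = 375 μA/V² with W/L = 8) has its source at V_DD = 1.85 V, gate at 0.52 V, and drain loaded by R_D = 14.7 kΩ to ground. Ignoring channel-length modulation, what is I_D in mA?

V_SG = V_DD − V_G = 1.85 − 0.52 = 1.33 V, so V_ov = 1.33 − 0.91 = 0.42 V.
k_p = μ_pC_ox · (W/L) = 3 mA/V².
Assume saturation: I_D = ½ k_p V_ov² = 0.5 × 3 × 0.42² = 0.265 mA, giving V_SD = V_DD − I_D R_D = 1.85 − 0.265 × 14.7 = -2.04 V.
But -2.04 V < V_ov = 0.42 V, so the device is actually in triode.
In triode I_D = k_p[V_ov V_SD − ½ V_SD²] and I_D = (V_DD − V_SD)/R_D. Equating: 22 V_SD² − 19.52 V_SD + 1.85 = 0, giving V_SD = 0.108 V (the root below V_ov).
I_D = (1.85 − 0.108) / 14.7 = 0.119 mA.

I_D = 0.119 mA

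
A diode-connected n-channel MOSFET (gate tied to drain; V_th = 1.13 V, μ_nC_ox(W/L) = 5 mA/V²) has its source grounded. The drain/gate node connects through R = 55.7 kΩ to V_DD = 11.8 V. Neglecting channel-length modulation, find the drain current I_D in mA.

With gate tied to drain, V_GS = V_DS ≥ V_GS − V_th, so the device is in saturation.
KCL at the drain: ½ k_n (V_GS − V_th)² = (V_DD − V_GS)/R.
Let x = V_GS − 1.13. Then 139 x² + x − 10.67 = 0, giving x = 0.273 V (positive root), so V_GS = 1.4 V.
I_D = (V_DD − V_GS)/R = (11.8 − 1.4) / 55.7 = 0.187 mA.

I_D = 0.187 mA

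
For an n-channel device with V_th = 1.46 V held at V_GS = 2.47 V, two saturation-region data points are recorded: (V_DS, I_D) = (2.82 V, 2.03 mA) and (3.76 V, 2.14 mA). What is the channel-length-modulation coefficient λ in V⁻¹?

With V_GS fixed, I_D ∝ (1 + λ V_DS) in saturation, so I_D2/I_D1 = (1 + λ V_DS2)/(1 + λ V_DS1).
2.14/2.03 = 1.054 = (1 + 3.76 λ)/(1 + 2.82 λ).
Solving: λ (I_D1 V_DS2 − I_D2 V_DS1) = I_D2 − I_D1, so λ = (2.14 − 2.03) / (2.03 × 3.76 − 2.14 × 2.82) = 0.11 / 1.6 = 0.0688 V⁻¹.

λ = 0.0688 V⁻¹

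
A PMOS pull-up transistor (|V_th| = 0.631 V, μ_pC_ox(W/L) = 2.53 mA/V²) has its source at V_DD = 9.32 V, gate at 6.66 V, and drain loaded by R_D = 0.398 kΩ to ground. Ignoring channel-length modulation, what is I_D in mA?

V_SG = V_DD − V_G = 9.32 − 6.66 = 2.66 V, so V_ov = 2.66 − 0.631 = 2.03 V.
Assume saturation: I_D = ½ k_p V_ov² = 0.5 × 2.53 × 2.03² = 5.21 mA, giving V_SD = V_DD − I_D R_D = 9.32 − 5.21 × 0.398 = 7.25 V.
V_SD = 7.25 V ≥ V_ov = 2.03 V, confirming saturation.

I_D = 5.21 mA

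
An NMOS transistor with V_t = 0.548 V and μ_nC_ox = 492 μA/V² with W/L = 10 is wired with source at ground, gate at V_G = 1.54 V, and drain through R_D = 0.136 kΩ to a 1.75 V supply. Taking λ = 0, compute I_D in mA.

V_GS = V_G = 1.54 V, so V_ov = 1.54 − 0.548 = 0.992 V.
k_n = μ_nC_ox · (W/L) = 4.92 mA/V².
Assume saturation: I_D = ½ k_n V_ov² = 0.5 × 4.92 × 0.992² = 2.42 mA, giving V_DS = V_DD − I_D R_D = 1.75 − 2.42 × 0.136 = 1.42 V.
V_DS = 1.42 V ≥ V_ov = 0.992 V, confirming saturation.

I_D = 2.42 mA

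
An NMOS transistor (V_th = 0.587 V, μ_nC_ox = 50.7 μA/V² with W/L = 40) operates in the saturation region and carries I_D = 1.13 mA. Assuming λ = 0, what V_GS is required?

k_n = μ_nC_ox · (W/L) = 2.028 mA/V².
In saturation I_D = ½ k_n (V_GS − V_th)², so V_GS − V_th = √(2 I_D / k_n) = √(2 × 1.13 / 2.028) = 1.06 V.
V_GS = 0.587 + 1.06 = 1.64 V.

V_GS = 1.64 V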